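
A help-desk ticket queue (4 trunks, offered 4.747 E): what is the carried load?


B(4,4.747) = 0.377816 (Erlang-B)
Carried load = a(1 − B) = 4.747·(1 − 0.377816) = 4.747·0.622184 = 2.9535 E

Final: 2.9535 Erlangs


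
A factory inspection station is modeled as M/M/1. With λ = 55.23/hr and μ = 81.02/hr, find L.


ρ = λ/μ = 55.23/81.02 = 0.6817
L = ρ/(1−ρ) = 0.6817/(1 − 0.6817) = 0.6817/0.3183 = 2.1415

Final: 2.1415


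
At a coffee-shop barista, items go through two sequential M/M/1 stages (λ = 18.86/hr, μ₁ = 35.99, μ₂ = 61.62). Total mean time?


Each node sees arrival rate λ = 18.86/hr (tandem ⇒ throughput preserved).
W₁ = 1/(μ₁−λ) = 1/(35.99−18.86) = 0.05838 hr
W₂ = 1/(μ₂−λ) = 1/(61.62−18.86) = 0.02339 hr
W_total = W₁ + W₂ = 0.05838 + 0.02339 = 0.08176 hr

Final: 0.08176 hr


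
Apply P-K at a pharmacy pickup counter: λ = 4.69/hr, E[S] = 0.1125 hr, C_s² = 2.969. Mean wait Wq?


ρ = λ·E[S] = 4.69·0.1125 = 0.5276
E[S²] = E[S]²(1+C_s²) = 0.1125²·(1+2.969) = 0.050233
Wq = λ·E[S²]/(2(1−ρ)) = 4.69·0.050233/(2·0.4724) = 0.24937 hr

Final: 0.24937 hr


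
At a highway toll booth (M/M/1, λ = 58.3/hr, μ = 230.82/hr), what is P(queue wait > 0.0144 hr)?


ρ = 58.3/230.82 = 0.2526
P(Wq > t) = ρ·e^{−(μ−λ)t} = 0.2526·e^{−2.4843}
= 0.2526·0.083385 = 0.021061

Final: 0.021061


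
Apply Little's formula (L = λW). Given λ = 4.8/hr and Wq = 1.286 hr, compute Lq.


Lq = λWq = 4.8·1.286 = 6.1728

Final: 6.1728


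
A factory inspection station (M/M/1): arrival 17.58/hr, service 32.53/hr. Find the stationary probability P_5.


ρ = 17.58/32.53 = 0.5404
P_n = (1−ρ)·ρ^n = (1 − 0.5404)·0.5404^5 = 0.4596·0.046097 = 0.021185

Final: 0.021185


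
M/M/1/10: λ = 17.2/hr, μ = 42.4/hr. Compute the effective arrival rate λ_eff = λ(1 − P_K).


ρ = 0.4057; P_K = (1−ρ)ρ^10/(1−ρ^11) = 0.00007173
λ_eff = λ(1 − P_K) = 17.2·(1 − 0.00007173) = 17.2·0.999928 = 17.1988 /hr

Final: 17.1988 /hr


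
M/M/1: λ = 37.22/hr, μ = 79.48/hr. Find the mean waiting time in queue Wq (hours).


ρ = 37.22/79.48 = 0.4683
Wq = ρ/(μ−λ) = 0.4683/(79.48 − 37.22) = 0.4683/42.26 = 0.01108 hr

Final: 0.01108 hr


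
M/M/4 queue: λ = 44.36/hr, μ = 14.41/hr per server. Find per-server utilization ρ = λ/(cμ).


ρ = λ/(cμ) = 44.36/(4·14.41) = 44.36/57.64 = 0.7696

Final: 0.7696


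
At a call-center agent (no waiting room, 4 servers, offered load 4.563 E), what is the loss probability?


B(c,a) = (a^c/c!) / Σ_{k=0}^{c} a^k/k!
a^4/4! = 18.063031
Σ terms (k=0..4): 1.00000 + 4.56300 + 10.41048 + 15.83435 + 18.06303 = 49.870863
B = 18.063031/49.870863 = 0.362196

Final: 0.362196


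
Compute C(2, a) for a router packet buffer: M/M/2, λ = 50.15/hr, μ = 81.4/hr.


a = λ/μ = 0.6161; ρ = a/2 = 0.3080
P₀ = 0.528997 (from M/M/c formula)
C(c,a) = [a^c/(c!(1−ρ))]·P₀ = [0.37957/(2·0.6920)]·0.528997
= 0.27428·0.528997 = 0.145091

Final: 0.145091


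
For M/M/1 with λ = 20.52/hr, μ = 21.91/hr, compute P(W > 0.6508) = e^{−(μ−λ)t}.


W ~ Exponential(μ−λ) for M/M/1.
μ − λ = 21.91 − 20.52 = 1.3900
P(W > t) = e^{−(μ−λ)t} = e^{−0.9046} = 0.404699

Final: 0.404699


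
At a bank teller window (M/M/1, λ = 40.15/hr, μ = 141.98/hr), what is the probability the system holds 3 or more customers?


ρ = 40.15/141.98 = 0.2828
P(N ≥ n) = ρ^n = 0.2828^3 = 0.022614

Final: 0.022614


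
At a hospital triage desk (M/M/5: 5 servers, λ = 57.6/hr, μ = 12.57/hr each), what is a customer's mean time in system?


a = 4.5823; ρ = 0.9165; P₀ = 0.003968
Lq = P₀·a^c·ρ/(c!(1−ρ)²) = 8.77368
Wq = Lq/λ = 8.77368/57.6 = 0.15232 hr
W = Wq + 1/μ = 0.15232 + 0.07955 = 0.23188 hr

Final: 0.23188 hr


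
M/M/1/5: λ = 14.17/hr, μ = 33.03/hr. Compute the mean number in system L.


ρ = 14.17/33.03 = 0.4290
L = ρ[1 − (K+1)ρ^K + Kρ^(K+1)] / [(1−ρ)(1−ρ^(K+1))]
Numerator: 0.4290·(1 − 6·0.014531 + 5·0.006234) = 0.404972
Denominator: (0.5710)·(0.993766) = 0.567436
L = 0.404972/0.567436 = 0.7137

Final: 0.7137


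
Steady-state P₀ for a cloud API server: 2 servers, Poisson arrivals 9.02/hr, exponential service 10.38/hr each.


a = λ/μ = 9.02/10.38 = 0.8690; ρ = a/c = 0.4345
Σ_{k=0}^{1} a^k/k! (terms k=0..1) = 1.00000 + 0.86898 = 1.86898
Tail: a^2/(2!(1−ρ)) = 0.75512/(2·0.5655) = 0.66765
P₀ = 1/(1.86898 + 0.66765) = 1/2.53663 = 0.394224

Final: 0.394224


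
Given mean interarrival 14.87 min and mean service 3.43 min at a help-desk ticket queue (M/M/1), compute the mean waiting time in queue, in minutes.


λ = 60/14.87 = 4.0350 /hr
μ = 60/3.43 = 17.4927 /hr
ρ = λ/μ = 4.0350/17.4927 = 0.2307
Wq = ρ/(μ−λ) = 0.2307/(17.4927−4.0350) = 0.01714 hr
In minutes: 0.01714·60 = 1.028 min

Final: 1.028 min


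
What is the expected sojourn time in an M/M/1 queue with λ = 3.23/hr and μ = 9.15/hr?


W = 1/(μ−λ) = 1/(9.15 − 3.23) = 1/5.92 = 0.1689 hr

Final: 0.1689 hr


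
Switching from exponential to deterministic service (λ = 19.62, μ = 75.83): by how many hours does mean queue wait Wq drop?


ρ = 19.62/75.83 = 0.2587
Wq(M/M/1) = ρ/(μ−λ) = 0.2587/56.21 = 0.004603 hr
Wq(M/D/1) = ρ/(2(μ−λ)) = 0.002302 hr
Savings = 0.004603 − 0.002302 = 0.002302 hr

Final: 0.002302 hr


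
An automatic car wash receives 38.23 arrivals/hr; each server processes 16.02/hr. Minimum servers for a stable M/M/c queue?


Stability requires cμ > λ ⇔ c > λ/μ.
λ/μ = 38.23/16.02 = 2.3864
Minimum integer c = ⌊2.3864⌋ + 1 = 3
Check: 3·16.02 = 48.06 > 38.23, while 2·16.02 = 32.04 ≤ 38.23

Final: 3 servers


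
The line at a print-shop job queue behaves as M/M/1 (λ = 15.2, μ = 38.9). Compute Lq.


ρ = 15.2/38.9 = 0.3907
Lq = ρ²/(1−ρ) = 0.1527/0.6093 = 0.2506

Final: 0.2506


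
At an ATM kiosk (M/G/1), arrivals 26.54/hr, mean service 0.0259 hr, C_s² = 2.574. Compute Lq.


ρ = λ·E[S] = 26.54·0.0259 = 0.6874
Lq = ρ²(1+C_s²)/(2(1−ρ)) = 0.4725·(1+2.574)/(2·0.3126)
= 0.4725·3.5740/0.6252 = 2.70096

Final: 2.70096


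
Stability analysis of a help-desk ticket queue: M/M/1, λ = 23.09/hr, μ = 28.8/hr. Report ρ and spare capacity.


Total capacity cμ = 1·28.8 = 28.80/hr
ρ = λ/(cμ) = 23.09/28.80 = 0.8017
Stable ⇔ ρ < 1: YES
Spare capacity = cμ − λ = 28.80 − 23.09 = 5.71/hr

Final: ρ = 0.8017; stable; margin = 5.71/hr


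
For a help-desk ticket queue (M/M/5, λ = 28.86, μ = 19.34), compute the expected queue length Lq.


a = λ/μ = 1.4922; ρ = a/5 = 0.2984
P₀ = 0.224519
Lq = P₀·a^c·ρ / (c!·(1−ρ)²) = 0.224519·7.39945·0.2984/(120·0.49217)
= 0.008395

Final: 0.008395


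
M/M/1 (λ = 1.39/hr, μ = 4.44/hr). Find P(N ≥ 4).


ρ = 1.39/4.44 = 0.3131
P(N ≥ n) = ρ^n = 0.3131^4 = 0.009606

Final: 0.009606


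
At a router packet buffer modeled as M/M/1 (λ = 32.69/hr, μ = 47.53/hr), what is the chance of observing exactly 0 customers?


ρ = 32.69/47.53 = 0.6878
P_n = (1−ρ)·ρ^n = (1 − 0.6878)·0.6878^0 = 0.3122·1.000000 = 0.312224

Final: 0.312224


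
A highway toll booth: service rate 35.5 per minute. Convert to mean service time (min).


Mean service time = 1/μ = 1/35.5 minute = 0.02817 minute
In minutes: 0.02817 × 1 = 0.02817 min

Final: 0.02817 min


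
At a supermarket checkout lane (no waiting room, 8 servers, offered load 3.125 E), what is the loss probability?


B(c,a) = (a^c/c!) / Σ_{k=0}^{c} a^k/k!
a^8/8! = 0.225569
Σ terms (k=0..8): 1.00000 + 3.12500 + 4.88281 + 5.08626 + 3.97364 + 2.48353 + 1.29350 + 0.57746 + 0.22557 = 22.647775
B = 0.225569/22.647775 = 0.009960

Final: 0.009960


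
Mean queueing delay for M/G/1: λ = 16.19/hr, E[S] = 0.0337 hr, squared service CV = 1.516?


ρ = λ·E[S] = 16.19·0.0337 = 0.5456
E[S²] = E[S]²(1+C_s²) = 0.0337²·(1+1.516) = 0.002857
Wq = λ·E[S²]/(2(1−ρ)) = 16.19·0.002857/(2·0.4544) = 0.05090 hr

Final: 0.05090 hr


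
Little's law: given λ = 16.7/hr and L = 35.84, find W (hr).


W = L/λ = 35.84/16.7 = 2.1461 hr

Final: 2.1461 hr


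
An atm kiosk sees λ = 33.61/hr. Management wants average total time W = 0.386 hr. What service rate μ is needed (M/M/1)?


W = 1/(μ−λ) ⇒ μ − λ = 1/W = 1/0.386 = 2.5907
μ = λ + 1/W = 33.61 + 2.5907 = 36.2007 per hr

Final: 36.2007 /hr


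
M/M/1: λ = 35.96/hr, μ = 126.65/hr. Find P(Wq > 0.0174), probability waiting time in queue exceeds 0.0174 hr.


ρ = 35.96/126.65 = 0.2839
P(Wq > t) = ρ·e^{−(μ−λ)t} = 0.2839·e^{−1.5780}
= 0.2839·0.206386 = 0.058600

Final: 0.058600


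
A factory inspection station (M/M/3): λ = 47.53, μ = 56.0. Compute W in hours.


a = 0.8488; ρ = 0.2829; P₀ = 0.425343
Lq = P₀·a^c·ρ/(c!(1−ρ)²) = 0.02385
Wq = Lq/λ = 0.02385/47.53 = 0.0005017 hr
W = Wq + 1/μ = 0.0005017 + 0.01786 = 0.01836 hr

Final: 0.01836 hr


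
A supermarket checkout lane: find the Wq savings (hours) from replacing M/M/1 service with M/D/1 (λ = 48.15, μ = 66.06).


ρ = 48.15/66.06 = 0.7289
Wq(M/M/1) = ρ/(μ−λ) = 0.7289/17.91 = 0.04070 hr
Wq(M/D/1) = ρ/(2(μ−λ)) = 0.02035 hr
Savings = 0.04070 − 0.02035 = 0.02035 hr

Final: 0.02035 hr


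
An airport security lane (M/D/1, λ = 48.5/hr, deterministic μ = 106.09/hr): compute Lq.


ρ = 48.5/106.09 = 0.4572
M/D/1: Lq = ρ²/(2(1−ρ)) = 0.2090/(2·0.5428) = 0.19250

Final: 0.19250


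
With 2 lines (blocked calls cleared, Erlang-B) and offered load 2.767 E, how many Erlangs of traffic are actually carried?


B(2,2.767) = 0.504025 (Erlang-B)
Carried load = a(1 − B) = 2.767·(1 − 0.504025) = 2.767·0.495975 = 1.3724 E

Final: 1.3724 Erlangs


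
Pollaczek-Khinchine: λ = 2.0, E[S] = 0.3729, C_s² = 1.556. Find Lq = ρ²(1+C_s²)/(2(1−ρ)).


ρ = λ·E[S] = 2.0·0.3729 = 0.7458
Lq = ρ²(1+C_s²)/(2(1−ρ)) = 0.5562·(1+1.556)/(2·0.2542)
= 0.5562·2.5560/0.5084 = 2.79640

Final: 2.79640


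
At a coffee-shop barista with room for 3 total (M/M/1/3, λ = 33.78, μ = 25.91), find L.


ρ = 33.78/25.91 = 1.3037
L = ρ[1 − (K+1)ρ^K + Kρ^(K+1)] / [(1−ρ)(1−ρ^(K+1))]
Numerator: 1.3037·(1 − 4·2.216035 + 3·2.889142) = 1.047278
Denominator: (-0.3037)·(-1.889142) = 0.573815
L = 1.047278/0.573815 = 1.8251

Final: 1.8251


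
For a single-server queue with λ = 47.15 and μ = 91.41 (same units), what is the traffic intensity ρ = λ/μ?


ρ = λ/μ = 47.15/91.41 = 0.5158

Final: 0.5158


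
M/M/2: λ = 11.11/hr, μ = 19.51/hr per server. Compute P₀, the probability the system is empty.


a = λ/μ = 11.11/19.51 = 0.5695; ρ = a/c = 0.2847
Σ_{k=0}^{1} a^k/k! (terms k=0..1) = 1.00000 + 0.56945 = 1.56945
Tail: a^2/(2!(1−ρ)) = 0.32428/(2·0.7153) = 0.22668
P₀ = 1/(1.56945 + 0.22668) = 1/1.79613 = 0.556752

Final: 0.556752


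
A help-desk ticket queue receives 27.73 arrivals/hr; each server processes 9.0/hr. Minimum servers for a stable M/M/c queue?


Stability requires cμ > λ ⇔ c > λ/μ.
λ/μ = 27.73/9.0 = 3.0811
Minimum integer c = ⌊3.0811⌋ + 1 = 4
Check: 4·9.0 = 36.00 > 27.73, while 3·9.0 = 27.00 ≤ 27.73

Final: 4 servers


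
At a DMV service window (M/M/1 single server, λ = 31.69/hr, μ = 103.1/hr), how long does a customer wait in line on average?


ρ = 31.69/103.1 = 0.3074
Wq = ρ/(μ−λ) = 0.3074/(103.1 − 31.69) = 0.3074/71.41 = 0.004304 hr

Final: 0.004304 hr


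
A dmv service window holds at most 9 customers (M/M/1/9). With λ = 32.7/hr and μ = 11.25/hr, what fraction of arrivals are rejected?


ρ = λ/μ = 32.7/11.25 = 2.9067
P_K = (1−ρ)ρ^K/(1−ρ^(K+1)) = (-1.9067·14810.068660)/(1 − 43047.932904)
= -28237.864244/-43046.932904 = 0.655979

Final: 0.655979


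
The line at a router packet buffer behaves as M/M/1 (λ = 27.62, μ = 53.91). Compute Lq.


ρ = 27.62/53.91 = 0.5123
Lq = ρ²/(1−ρ) = 0.2625/0.4877 = 0.5383

Final: 0.5383


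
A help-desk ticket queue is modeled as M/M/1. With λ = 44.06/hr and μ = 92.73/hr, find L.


ρ = λ/μ = 44.06/92.73 = 0.4751
L = ρ/(1−ρ) = 0.4751/(1 − 0.4751) = 0.4751/0.5249 = 0.9053

Final: 0.9053


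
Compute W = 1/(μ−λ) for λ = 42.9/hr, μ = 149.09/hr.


W = 1/(μ−λ) = 1/(149.09 − 42.9) = 1/106.19 = 0.009417 hr

Final: 0.009417 hr


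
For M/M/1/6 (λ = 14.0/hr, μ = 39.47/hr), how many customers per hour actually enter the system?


ρ = 0.3547; P_K = (1−ρ)ρ^6/(1−ρ^7) = 0.001286
λ_eff = λ(1 − P_K) = 14.0·(1 − 0.001286) = 14.0·0.998714 = 13.9820 /hr

Final: 13.9820 /hr


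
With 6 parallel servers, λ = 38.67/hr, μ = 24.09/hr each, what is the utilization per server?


ρ = λ/(cμ) = 38.67/(6·24.09) = 38.67/144.54 = 0.2675

Final: 0.2675


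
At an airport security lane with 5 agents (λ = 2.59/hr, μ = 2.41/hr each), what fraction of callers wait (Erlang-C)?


a = λ/μ = 1.0747; ρ = a/5 = 0.2149
P₀ = 0.341316 (from M/M/c formula)
C(c,a) = [a^c/(c!(1−ρ))]·P₀ = [1.43355/(120·0.7851)]·0.341316
= 0.01522·0.341316 = 0.005194

Final: 0.005194


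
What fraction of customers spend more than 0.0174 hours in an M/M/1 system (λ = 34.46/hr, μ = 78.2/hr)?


W ~ Exponential(μ−λ) for M/M/1.
μ − λ = 78.2 − 34.46 = 43.7400
P(W > t) = e^{−(μ−λ)t} = e^{−0.7611} = 0.467163

Final: 0.467163


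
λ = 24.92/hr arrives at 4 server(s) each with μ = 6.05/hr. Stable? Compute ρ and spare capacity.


Total capacity cμ = 4·6.05 = 24.20/hr
ρ = λ/(cμ) = 24.92/24.20 = 1.0298
Stable ⇔ ρ < 1: NO
Spare capacity = cμ − λ = 24.20 − 24.92 = -0.72/hr

Final: ρ = 1.0298; unstable; margin = -0.72/hr


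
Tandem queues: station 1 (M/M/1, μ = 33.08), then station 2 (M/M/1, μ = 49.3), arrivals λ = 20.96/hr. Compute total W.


Each node sees arrival rate λ = 20.96/hr (tandem ⇒ throughput preserved).
W₁ = 1/(μ₁−λ) = 1/(33.08−20.96) = 0.08251 hr
W₂ = 1/(μ₂−λ) = 1/(49.3−20.96) = 0.03529 hr
W_total = W₁ + W₂ = 0.08251 + 0.03529 = 0.11779 hr

Final: 0.11779 hr


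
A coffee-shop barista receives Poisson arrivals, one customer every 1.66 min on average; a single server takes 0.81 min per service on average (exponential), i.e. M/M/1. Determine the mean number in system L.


λ = 60/1.66 = 36.1446 /hr
μ = 60/0.81 = 74.0741 /hr
ρ = λ/μ = 36.1446/74.0741 = 0.4880
L = ρ/(1−ρ) = 0.4880/0.5120 = 0.9529

Final: 0.9529


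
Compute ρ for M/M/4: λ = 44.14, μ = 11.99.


ρ = λ/(cμ) = 44.14/(4·11.99) = 44.14/47.96 = 0.9204

Final: 0.9204


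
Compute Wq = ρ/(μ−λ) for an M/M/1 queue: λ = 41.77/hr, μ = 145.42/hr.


ρ = 41.77/145.42 = 0.2872
Wq = ρ/(μ−λ) = 0.2872/(145.42 − 41.77) = 0.2872/103.65 = 0.002771 hr

Final: 0.002771 hr


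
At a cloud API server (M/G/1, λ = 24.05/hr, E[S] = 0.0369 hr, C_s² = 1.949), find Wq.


ρ = λ·E[S] = 24.05·0.0369 = 0.8874
E[S²] = E[S]²(1+C_s²) = 0.0369²·(1+1.949) = 0.004015
Wq = λ·E[S²]/(2(1−ρ)) = 24.05·0.004015/(2·0.1126) = 0.42899 hr

Final: 0.42899 hr


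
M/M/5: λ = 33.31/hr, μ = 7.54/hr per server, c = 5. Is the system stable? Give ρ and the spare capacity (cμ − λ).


Total capacity cμ = 5·7.54 = 37.70/hr
ρ = λ/(cμ) = 33.31/37.70 = 0.8836
Stable ⇔ ρ < 1: YES
Spare capacity = cμ − λ = 37.70 − 33.31 = 4.39/hr

Final: ρ = 0.8836; stable; margin = 4.39/hr


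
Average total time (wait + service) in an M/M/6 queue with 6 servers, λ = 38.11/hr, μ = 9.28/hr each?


a = 4.1067; ρ = 0.6844; P₀ = 0.014754
Lq = P₀·a^c·ρ/(c!(1−ρ)²) = 0.67563
Wq = Lq/λ = 0.67563/38.11 = 0.01773 hr
W = Wq + 1/μ = 0.01773 + 0.10776 = 0.12549 hr

Final: 0.12549 hr


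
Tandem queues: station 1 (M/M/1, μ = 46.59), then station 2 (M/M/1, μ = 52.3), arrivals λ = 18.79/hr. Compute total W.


Each node sees arrival rate λ = 18.79/hr (tandem ⇒ throughput preserved).
W₁ = 1/(μ₁−λ) = 1/(46.59−18.79) = 0.03597 hr
W₂ = 1/(μ₂−λ) = 1/(52.3−18.79) = 0.02984 hr
W_total = W₁ + W₂ = 0.03597 + 0.02984 = 0.06581 hr

Final: 0.06581 hr


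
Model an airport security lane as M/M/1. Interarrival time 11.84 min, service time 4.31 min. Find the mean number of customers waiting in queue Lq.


λ = 60/11.84 = 5.0676 /hr
μ = 60/4.31 = 13.9211 /hr
ρ = λ/μ = 5.0676/13.9211 = 0.3640
Lq = ρ²/(1−ρ) = 0.1325/0.6360 = 0.2084

Final: 0.2084


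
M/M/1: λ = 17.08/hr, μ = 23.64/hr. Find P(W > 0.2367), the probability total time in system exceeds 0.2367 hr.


W ~ Exponential(μ−λ) for M/M/1.
μ − λ = 23.64 − 17.08 = 6.5600
P(W > t) = e^{−(μ−λ)t} = e^{−1.5528} = 0.211665

Final: 0.211665


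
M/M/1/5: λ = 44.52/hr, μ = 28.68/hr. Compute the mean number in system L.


ρ = 44.52/28.68 = 1.5523
L = ρ[1 − (K+1)ρ^K + Kρ^(K+1)] / [(1−ρ)(1−ρ^(K+1))]
Numerator: 1.5523·(1 − 6·9.013221 + 5·13.991235) = 26.197950
Denominator: (-0.5523)·(-12.991235) = 7.175075
L = 26.197950/7.175075 = 3.6512

Final: 3.6512


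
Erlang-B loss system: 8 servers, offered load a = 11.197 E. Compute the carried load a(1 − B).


B(8,11.197) = 0.390964 (Erlang-B)
Carried load = a(1 − B) = 11.197·(1 − 0.390964) = 11.197·0.609036 = 6.8194 E

Final: 6.8194 Erlangs


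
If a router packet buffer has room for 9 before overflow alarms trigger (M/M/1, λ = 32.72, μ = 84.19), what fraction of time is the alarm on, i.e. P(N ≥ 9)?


ρ = 32.72/84.19 = 0.3886
P(N ≥ n) = ρ^n = 0.3886^9 = 0.0002023

Final: 0.0002023


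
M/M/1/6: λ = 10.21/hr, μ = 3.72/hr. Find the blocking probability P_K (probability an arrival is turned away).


ρ = λ/μ = 10.21/3.72 = 2.7446
P_K = (1−ρ)ρ^K/(1−ρ^(K+1)) = (-1.7446·427.461311)/(1 − 1173.220426)
= -745.759115/-1172.220426 = 0.636194

Final: 0.636194


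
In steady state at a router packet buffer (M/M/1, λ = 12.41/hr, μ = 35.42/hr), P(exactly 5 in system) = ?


ρ = 12.41/35.42 = 0.3504
P_n = (1−ρ)·ρ^n = (1 − 0.3504)·0.3504^5 = 0.6496·0.005280 = 0.003430

Final: 0.003430


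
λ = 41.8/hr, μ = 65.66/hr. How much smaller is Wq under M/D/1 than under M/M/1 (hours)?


ρ = 41.8/65.66 = 0.6366
Wq(M/M/1) = ρ/(μ−λ) = 0.6366/23.86 = 0.02668 hr
Wq(M/D/1) = ρ/(2(μ−λ)) = 0.01334 hr
Savings = 0.02668 − 0.01334 = 0.01334 hr

Final: 0.01334 hr


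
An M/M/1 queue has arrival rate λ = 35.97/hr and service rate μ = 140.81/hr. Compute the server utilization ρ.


ρ = λ/μ = 35.97/140.81 = 0.2555

Final: 0.2555


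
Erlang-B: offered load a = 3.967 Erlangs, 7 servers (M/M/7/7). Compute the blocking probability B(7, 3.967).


B(c,a) = (a^c/c!) / Σ_{k=0}^{c} a^k/k!
a^7/7! = 3.067643
Σ terms (k=0..7): 1.00000 + 3.96700 + 7.86854 + 10.40484 + 10.31900 + 8.18709 + 5.41303 + 3.06764 = 50.227152
B = 3.067643/50.227152 = 0.061075

Final: 0.061075


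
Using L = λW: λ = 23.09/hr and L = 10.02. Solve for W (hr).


W = L/λ = 10.02/23.09 = 0.4340 hr

Final: 0.4340 hr


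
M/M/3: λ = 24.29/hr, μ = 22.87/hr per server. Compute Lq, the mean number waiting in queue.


a = λ/μ = 1.0621; ρ = a/3 = 0.3540
P₀ = 0.340690
Lq = P₀·a^c·ρ / (c!·(1−ρ)²) = 0.340690·1.19808·0.3540/(6·0.41728)
= 0.05772

Final: 0.05772


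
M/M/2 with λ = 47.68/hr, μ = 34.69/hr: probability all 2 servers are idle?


a = λ/μ = 47.68/34.69 = 1.3745; ρ = a/c = 0.6872
Σ_{k=0}^{1} a^k/k! (terms k=0..1) = 1.00000 + 1.37446 = 2.37446
Tail: a^2/(2!(1−ρ)) = 1.88914/(2·0.3128) = 3.02001
P₀ = 1/(2.37446 + 3.02001) = 1/5.39447 = 0.185375

Final: 0.185375


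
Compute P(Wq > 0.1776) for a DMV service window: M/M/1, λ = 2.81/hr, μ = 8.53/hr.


ρ = 2.81/8.53 = 0.3294
P(Wq > t) = ρ·e^{−(μ−λ)t} = 0.3294·e^{−1.0159}
= 0.3294·0.362087 = 0.119281

Final: 0.119281


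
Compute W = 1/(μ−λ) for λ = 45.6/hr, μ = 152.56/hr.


W = 1/(μ−λ) = 1/(152.56 − 45.6) = 1/106.96 = 0.009349 hr

Final: 0.009349 hr


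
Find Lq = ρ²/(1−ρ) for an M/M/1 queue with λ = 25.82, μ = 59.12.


ρ = 25.82/59.12 = 0.4367
Lq = ρ²/(1−ρ) = 0.1907/0.5633 = 0.3386

Final: 0.3386


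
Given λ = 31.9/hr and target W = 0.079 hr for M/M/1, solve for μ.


W = 1/(μ−λ) ⇒ μ − λ = 1/W = 1/0.079 = 12.6582
μ = λ + 1/W = 31.9 + 12.6582 = 44.5582 per hr

Final: 44.5582 /hr


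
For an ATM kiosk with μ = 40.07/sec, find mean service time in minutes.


Mean service time = 1/μ = 1/40.07 second = 0.02496 second
In minutes: 0.02496 × 0.0166667 = 0.0004159 min

Final: 0.0004159 min


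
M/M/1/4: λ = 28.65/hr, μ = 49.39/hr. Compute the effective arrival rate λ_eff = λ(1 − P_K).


ρ = 0.5801; P_K = (1−ρ)ρ^4/(1−ρ^5) = 0.050888
λ_eff = λ(1 − P_K) = 28.65·(1 − 0.050888) = 28.65·0.949112 = 27.1921 /hr

Final: 27.1921 /hr


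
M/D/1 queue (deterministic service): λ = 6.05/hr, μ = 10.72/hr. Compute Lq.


ρ = 6.05/10.72 = 0.5644
M/D/1: Lq = ρ²/(2(1−ρ)) = 0.3185/(2·0.4356) = 0.36557

Final: 0.36557


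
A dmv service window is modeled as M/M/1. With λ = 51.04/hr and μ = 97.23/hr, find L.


ρ = λ/μ = 51.04/97.23 = 0.5249
L = ρ/(1−ρ) = 0.5249/(1 − 0.5249) = 0.5249/0.4751 = 1.1050

Final: 1.1050


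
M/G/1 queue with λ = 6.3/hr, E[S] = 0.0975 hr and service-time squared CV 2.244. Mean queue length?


ρ = λ·E[S] = 6.3·0.0975 = 0.6142
Lq = ρ²(1+C_s²)/(2(1−ρ)) = 0.3773·(1+2.244)/(2·0.3858)
= 0.3773·3.2440/0.7715 = 1.58648

Final: 1.58648


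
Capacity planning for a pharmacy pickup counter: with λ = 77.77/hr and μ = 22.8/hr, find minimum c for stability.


Stability requires cμ > λ ⇔ c > λ/μ.
λ/μ = 77.77/22.8 = 3.4110
Minimum integer c = ⌊3.4110⌋ + 1 = 4
Check: 4·22.8 = 91.20 > 77.77, while 3·22.8 = 68.40 ≤ 77.77

Final: 4 servers


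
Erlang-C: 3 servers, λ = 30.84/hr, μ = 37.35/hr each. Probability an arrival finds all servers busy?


a = λ/μ = 0.8257; ρ = a/3 = 0.2752
P₀ = 0.435530 (from M/M/c formula)
C(c,a) = [a^c/(c!(1−ρ))]·P₀ = [0.56295/(6·0.7248)]·0.435530
= 0.12946·0.435530 = 0.056382

Final: 0.056382


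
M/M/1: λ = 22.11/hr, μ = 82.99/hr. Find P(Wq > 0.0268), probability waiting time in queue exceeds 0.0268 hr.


ρ = 22.11/82.99 = 0.2664
P(Wq > t) = ρ·e^{−(μ−λ)t} = 0.2664·e^{−1.6316}
= 0.2664·0.195619 = 0.052116

Final: 0.052116


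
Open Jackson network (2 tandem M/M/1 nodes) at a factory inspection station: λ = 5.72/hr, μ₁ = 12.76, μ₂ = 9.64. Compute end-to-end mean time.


Each node sees arrival rate λ = 5.72/hr (tandem ⇒ throughput preserved).
W₁ = 1/(μ₁−λ) = 1/(12.76−5.72) = 0.14205 hr
W₂ = 1/(μ₂−λ) = 1/(9.64−5.72) = 0.25510 hr
W_total = W₁ + W₂ = 0.14205 + 0.25510 = 0.39715 hr

Final: 0.39715 hr


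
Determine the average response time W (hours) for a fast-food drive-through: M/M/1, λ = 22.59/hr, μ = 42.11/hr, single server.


W = 1/(μ−λ) = 1/(42.11 − 22.59) = 1/19.52 = 0.05123 hr

Final: 0.05123 hr


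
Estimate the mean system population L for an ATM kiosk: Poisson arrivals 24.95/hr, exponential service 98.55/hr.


ρ = λ/μ = 24.95/98.55 = 0.2532
L = ρ/(1−ρ) = 0.2532/(1 − 0.2532) = 0.2532/0.7468 = 0.3390

Final: 0.3390


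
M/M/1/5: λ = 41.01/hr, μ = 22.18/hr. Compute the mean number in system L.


ρ = 41.01/22.18 = 1.8490
L = ρ[1 − (K+1)ρ^K + Kρ^(K+1)] / [(1−ρ)(1−ρ^(K+1))]
Numerator: 1.8490·(1 − 6·21.609322 + 5·39.954837) = 131.495024
Denominator: (-0.8490)·(-38.954837) = 33.071217
L = 131.495024/33.071217 = 3.9761

Final: 3.9761


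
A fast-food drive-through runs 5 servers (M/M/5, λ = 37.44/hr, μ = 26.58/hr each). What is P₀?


a = λ/μ = 37.44/26.58 = 1.4086; ρ = a/c = 0.2817
Σ_{k=0}^{4} a^k/k! (terms k=0..4) = 1.00000 + 1.40858 + 0.99205 + 0.46579 + 0.16403 = 4.03044
Tail: a^5/(5!(1−ρ)) = 5.54504/(120·0.7183) = 0.06433
P₀ = 1/(4.03044 + 0.06433) = 1/4.09477 = 0.244214

Final: 0.244214


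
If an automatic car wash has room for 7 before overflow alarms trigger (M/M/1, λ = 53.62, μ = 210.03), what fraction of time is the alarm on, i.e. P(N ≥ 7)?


ρ = 53.62/210.03 = 0.2553
P(N ≥ n) = ρ^n = 0.2553^7 = 0.00007068

Final: 0.00007068


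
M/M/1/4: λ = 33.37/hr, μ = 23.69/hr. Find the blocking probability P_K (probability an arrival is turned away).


ρ = λ/μ = 33.37/23.69 = 1.4086
P_K = (1−ρ)ρ^K/(1−ρ^(K+1)) = (-0.4086·3.936992)/(1 − 5.545692)
= -1.608699/-4.545692 = 0.353895

Final: 0.353895


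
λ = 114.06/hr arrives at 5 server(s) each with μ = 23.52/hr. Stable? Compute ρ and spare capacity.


Total capacity cμ = 5·23.52 = 117.60/hr
ρ = λ/(cμ) = 114.06/117.60 = 0.9699
Stable ⇔ ρ < 1: YES
Spare capacity = cμ − λ = 117.60 − 114.06 = 3.54/hr

Final: ρ = 0.9699; stable; margin = 3.54/hr


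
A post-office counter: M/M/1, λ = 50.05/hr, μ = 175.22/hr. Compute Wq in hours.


ρ = 50.05/175.22 = 0.2856
Wq = ρ/(μ−λ) = 0.2856/(175.22 − 50.05) = 0.2856/125.17 = 0.002282 hr

Final: 0.002282 hr


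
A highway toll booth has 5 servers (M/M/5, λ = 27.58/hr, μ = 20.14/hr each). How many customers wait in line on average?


a = λ/μ = 1.3694; ρ = a/5 = 0.2739
P₀ = 0.254009
Lq = P₀·a^c·ρ / (c!·(1−ρ)²) = 0.254009·4.81586·0.2739/(120·0.52725)
= 0.005295

Final: 0.005295


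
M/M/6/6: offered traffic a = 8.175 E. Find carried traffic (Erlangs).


B(6,8.175) = 0.399167 (Erlang-B)
Carried load = a(1 − B) = 8.175·(1 − 0.399167) = 8.175·0.600833 = 4.9118 E

Final: 4.9118 Erlangs


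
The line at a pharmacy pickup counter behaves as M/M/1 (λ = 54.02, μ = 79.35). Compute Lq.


ρ = 54.02/79.35 = 0.6808
Lq = ρ²/(1−ρ) = 0.4635/0.3192 = 1.4519

Final: 1.4519


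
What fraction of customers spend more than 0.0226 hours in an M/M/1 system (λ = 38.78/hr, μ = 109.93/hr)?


W ~ Exponential(μ−λ) for M/M/1.
μ − λ = 109.93 − 38.78 = 71.1500
P(W > t) = e^{−(μ−λ)t} = e^{−1.6080} = 0.200290

Final: 0.200290


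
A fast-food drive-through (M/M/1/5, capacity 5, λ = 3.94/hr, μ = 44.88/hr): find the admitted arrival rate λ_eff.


ρ = 0.08779; P_K = (1−ρ)ρ^5/(1−ρ^6) = 0.000004757
λ_eff = λ(1 − P_K) = 3.94·(1 − 0.000004757) = 3.94·0.999995 = 3.9400 /hr

Final: 3.9400 /hr


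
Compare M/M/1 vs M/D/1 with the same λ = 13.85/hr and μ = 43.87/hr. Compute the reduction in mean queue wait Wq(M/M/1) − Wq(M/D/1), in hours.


ρ = 13.85/43.87 = 0.3157
Wq(M/M/1) = ρ/(μ−λ) = 0.3157/30.02 = 0.01052 hr
Wq(M/D/1) = ρ/(2(μ−λ)) = 0.005258 hr
Savings = 0.01052 − 0.005258 = 0.005258 hr

Final: 0.005258 hr


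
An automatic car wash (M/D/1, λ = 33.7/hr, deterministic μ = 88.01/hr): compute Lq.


ρ = 33.7/88.01 = 0.3829
M/D/1: Lq = ρ²/(2(1−ρ)) = 0.1466/(2·0.6171) = 0.11880

Final: 0.11880


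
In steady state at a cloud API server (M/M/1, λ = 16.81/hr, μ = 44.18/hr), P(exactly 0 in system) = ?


ρ = 16.81/44.18 = 0.3805
P_n = (1−ρ)·ρ^n = (1 − 0.3805)·0.3805^0 = 0.6195·1.000000 = 0.619511

Final: 0.619511


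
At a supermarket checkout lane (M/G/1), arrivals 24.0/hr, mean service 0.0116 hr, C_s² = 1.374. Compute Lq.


ρ = λ·E[S] = 24.0·0.0116 = 0.2784
Lq = ρ²(1+C_s²)/(2(1−ρ)) = 0.07751·(1+1.374)/(2·0.7216)
= 0.07751·2.3740/1.4432 = 0.12749

Final: 0.12749


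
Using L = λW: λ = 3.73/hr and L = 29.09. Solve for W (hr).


W = L/λ = 29.09/3.73 = 7.7989 hr

Final: 7.7989 hr


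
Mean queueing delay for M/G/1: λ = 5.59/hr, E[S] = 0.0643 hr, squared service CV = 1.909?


ρ = λ·E[S] = 5.59·0.0643 = 0.3594
E[S²] = E[S]²(1+C_s²) = 0.0643²·(1+1.909) = 0.012027
Wq = λ·E[S²]/(2(1−ρ)) = 5.59·0.012027/(2·0.6406) = 0.05248 hr

Final: 0.05248 hr


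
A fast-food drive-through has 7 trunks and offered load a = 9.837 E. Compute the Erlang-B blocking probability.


B(c,a) = (a^c/c!) / Σ_{k=0}^{c} a^k/k!
a^7/7! = 1768.512620
Σ terms (k=0..7): 1.00000 + 9.83700 + 48.38328 + 158.64879 + 390.15704 + 767.59495 + 1258.47193 + 1768.51262 = 4402.605611
B = 1768.512620/4402.605611 = 0.401697

Final: 0.401697


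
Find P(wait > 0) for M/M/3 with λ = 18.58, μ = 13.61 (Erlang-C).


a = λ/μ = 1.3652; ρ = a/3 = 0.4551
P₀ = 0.245389 (from M/M/c formula)
C(c,a) = [a^c/(c!(1−ρ))]·P₀ = [2.54427/(6·0.5449)]·0.245389
= 0.77815·0.245389 = 0.190948

Final: 0.190948


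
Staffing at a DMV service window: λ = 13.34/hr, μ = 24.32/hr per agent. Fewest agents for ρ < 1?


Stability requires cμ > λ ⇔ c > λ/μ.
λ/μ = 13.34/24.32 = 0.5485
Minimum integer c = ⌊0.5485⌋ + 1 = 1
Check: 1·24.32 = 24.32 > 13.34, while 0·24.32 = 0.00 ≤ 13.34

Final: 1 servers


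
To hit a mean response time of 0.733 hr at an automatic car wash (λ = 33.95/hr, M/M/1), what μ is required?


W = 1/(μ−λ) ⇒ μ − λ = 1/W = 1/0.733 = 1.3643
μ = λ + 1/W = 33.95 + 1.3643 = 35.3143 per hr

Final: 35.3143 /hr


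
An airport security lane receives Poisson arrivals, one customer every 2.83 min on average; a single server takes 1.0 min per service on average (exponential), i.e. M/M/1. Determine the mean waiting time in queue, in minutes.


λ = 60/2.83 = 21.2014 /hr
μ = 60/1.0 = 60.0000 /hr
ρ = λ/μ = 21.2014/60.0000 = 0.3534
Wq = ρ/(μ−λ) = 0.3534/(60.0000−21.2014) = 0.009107 hr
In minutes: 0.009107·60 = 0.5464 min

Final: 0.5464 min


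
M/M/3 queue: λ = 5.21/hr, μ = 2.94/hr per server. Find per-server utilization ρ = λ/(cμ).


ρ = λ/(cμ) = 5.21/(3·2.94) = 5.21/8.82 = 0.5907

Final: 0.5907


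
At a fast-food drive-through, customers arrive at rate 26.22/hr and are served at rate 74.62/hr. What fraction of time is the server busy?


ρ = λ/μ = 26.22/74.62 = 0.3514

Final: 0.3514


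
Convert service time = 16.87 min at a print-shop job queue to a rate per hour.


μ = 1/(service time) in consistent units.
1 hour = 60 min, so μ = 60/16.87 = 3.5566 per hour

Final: 3.5566 /hr


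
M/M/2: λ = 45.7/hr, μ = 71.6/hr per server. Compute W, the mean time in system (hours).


a = 0.6383; ρ = 0.3191; P₀ = 0.516146
Lq = P₀·a^c·ρ/(c!(1−ρ)²) = 0.07238
Wq = Lq/λ = 0.07238/45.7 = 0.001584 hr
W = Wq + 1/μ = 0.001584 + 0.01397 = 0.01555 hr

Final: 0.01555 hr


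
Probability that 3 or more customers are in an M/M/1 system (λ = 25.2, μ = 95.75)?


ρ = 25.2/95.75 = 0.2632
P(N ≥ n) = ρ^n = 0.2632^3 = 0.018230

Final: 0.018230


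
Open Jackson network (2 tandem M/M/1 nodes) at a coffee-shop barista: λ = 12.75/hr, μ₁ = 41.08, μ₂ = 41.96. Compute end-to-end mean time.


Each node sees arrival rate λ = 12.75/hr (tandem ⇒ throughput preserved).
W₁ = 1/(μ₁−λ) = 1/(41.08−12.75) = 0.03530 hr
W₂ = 1/(μ₂−λ) = 1/(41.96−12.75) = 0.03423 hr
W_total = W₁ + W₂ = 0.03530 + 0.03423 = 0.06953 hr

Final: 0.06953 hr


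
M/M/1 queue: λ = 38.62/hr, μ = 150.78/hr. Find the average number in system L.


ρ = λ/μ = 38.62/150.78 = 0.2561
L = ρ/(1−ρ) = 0.2561/(1 − 0.2561) = 0.2561/0.7439 = 0.3443

Final: 0.3443


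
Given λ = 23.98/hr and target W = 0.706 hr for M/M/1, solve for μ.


W = 1/(μ−λ) ⇒ μ − λ = 1/W = 1/0.706 = 1.4164
μ = λ + 1/W = 23.98 + 1.4164 = 25.3964 per hr

Final: 25.3964 /hr


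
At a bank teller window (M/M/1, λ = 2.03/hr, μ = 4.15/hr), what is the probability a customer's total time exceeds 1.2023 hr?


W ~ Exponential(μ−λ) for M/M/1.
μ − λ = 4.15 − 2.03 = 2.1200
P(W > t) = e^{−(μ−λ)t} = e^{−2.5489} = 0.078169

Final: 0.078169


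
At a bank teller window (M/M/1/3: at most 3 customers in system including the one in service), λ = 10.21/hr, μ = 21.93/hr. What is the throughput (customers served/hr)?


ρ = 0.4656; P_K = (1−ρ)ρ^3/(1−ρ^4) = 0.056591
λ_eff = λ(1 − P_K) = 10.21·(1 − 0.056591) = 10.21·0.943409 = 9.6322 /hr

Final: 9.6322 /hr


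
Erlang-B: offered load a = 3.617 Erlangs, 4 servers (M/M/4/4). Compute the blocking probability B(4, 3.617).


B(c,a) = (a^c/c!) / Σ_{k=0}^{c} a^k/k!
a^4/4! = 7.131531
Σ terms (k=0..4): 1.00000 + 3.61700 + 6.54134 + 7.88668 + 7.13153 = 26.176557
B = 7.131531/26.176557 = 0.272440

Final: 0.272440


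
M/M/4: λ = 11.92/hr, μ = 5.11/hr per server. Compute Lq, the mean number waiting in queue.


a = λ/μ = 2.3327; ρ = a/4 = 0.5832
P₀ = 0.089858
Lq = P₀·a^c·ρ / (c!·(1−ρ)²) = 0.089858·29.60884·0.5832/(24·0.17375)
= 0.37209

Final: 0.37209


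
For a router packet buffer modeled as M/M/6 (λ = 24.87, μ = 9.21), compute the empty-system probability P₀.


a = λ/μ = 24.87/9.21 = 2.7003; ρ = a/c = 0.4501
Σ_{k=0}^{5} a^k/k! (terms k=0..5) = 1.00000 + 2.70033 + 3.64588 + 3.28169 + 2.21541 + 1.19646 = 14.03976
Tail: a^6/(6!(1−ρ)) = 387.70101/(720·0.5499) = 0.97914
P₀ = 1/(14.03976 + 0.97914) = 1/15.01890 = 0.066583

Final: 0.066583


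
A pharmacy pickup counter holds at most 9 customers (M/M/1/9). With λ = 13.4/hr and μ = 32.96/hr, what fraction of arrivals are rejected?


ρ = λ/μ = 13.4/32.96 = 0.4066
P_K = (1−ρ)ρ^K/(1−ρ^(K+1)) = (0.5934·0.0003034)/(1 − 0.0001234)
= 0.0001801/0.999877 = 0.0001801

Final: 0.0001801


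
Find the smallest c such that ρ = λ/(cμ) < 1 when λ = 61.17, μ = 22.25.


Stability requires cμ > λ ⇔ c > λ/μ.
λ/μ = 61.17/22.25 = 2.7492
Minimum integer c = ⌊2.7492⌋ + 1 = 3
Check: 3·22.25 = 66.75 > 61.17, while 2·22.25 = 44.50 ≤ 61.17

Final: 3 servers


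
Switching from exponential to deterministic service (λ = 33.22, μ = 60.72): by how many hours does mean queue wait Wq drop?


ρ = 33.22/60.72 = 0.5471
Wq(M/M/1) = ρ/(μ−λ) = 0.5471/27.50 = 0.01989 hr
Wq(M/D/1) = ρ/(2(μ−λ)) = 0.009947 hr
Savings = 0.01989 − 0.009947 = 0.009947 hr

Final: 0.009947 hr


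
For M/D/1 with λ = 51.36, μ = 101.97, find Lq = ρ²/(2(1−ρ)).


ρ = 51.36/101.97 = 0.5037
M/D/1: Lq = ρ²/(2(1−ρ)) = 0.2537/(2·0.4963) = 0.25557

Final: 0.25557


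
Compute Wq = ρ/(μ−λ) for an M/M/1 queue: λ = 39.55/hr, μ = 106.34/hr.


ρ = 39.55/106.34 = 0.3719
Wq = ρ/(μ−λ) = 0.3719/(106.34 − 39.55) = 0.3719/66.79 = 0.005569 hr

Final: 0.005569 hr


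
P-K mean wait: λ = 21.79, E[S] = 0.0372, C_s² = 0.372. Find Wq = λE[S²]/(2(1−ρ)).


ρ = λ·E[S] = 21.79·0.0372 = 0.8106
E[S²] = E[S]²(1+C_s²) = 0.0372²·(1+0.372) = 0.001899
Wq = λ·E[S²]/(2(1−ρ)) = 21.79·0.001899/(2·0.1894) = 0.10921 hr

Final: 0.10921 hr


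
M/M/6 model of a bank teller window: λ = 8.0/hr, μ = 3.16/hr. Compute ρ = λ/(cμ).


ρ = λ/(cμ) = 8.0/(6·3.16) = 8.0/18.96 = 0.4219

Final: 0.4219


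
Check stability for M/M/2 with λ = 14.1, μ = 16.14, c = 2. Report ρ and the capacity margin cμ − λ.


Total capacity cμ = 2·16.14 = 32.28/hr
ρ = λ/(cμ) = 14.1/32.28 = 0.4368
Stable ⇔ ρ < 1: YES
Spare capacity = cμ − λ = 32.28 − 14.1 = 18.18/hr

Final: ρ = 0.4368; stable; margin = 18.18/hr


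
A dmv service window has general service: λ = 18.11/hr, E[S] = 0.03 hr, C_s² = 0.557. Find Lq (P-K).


ρ = λ·E[S] = 18.11·0.03 = 0.5433
Lq = ρ²(1+C_s²)/(2(1−ρ)) = 0.2952·(1+0.557)/(2·0.4567)
= 0.2952·1.5570/0.9134 = 0.50316

Final: 0.50316


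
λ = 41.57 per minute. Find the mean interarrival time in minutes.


Mean interarrival time = 1/λ = 1/41.57 minute = 0.02406 minute
In minutes: 0.02406 × 1 = 0.02406 min

Final: 0.02406 min


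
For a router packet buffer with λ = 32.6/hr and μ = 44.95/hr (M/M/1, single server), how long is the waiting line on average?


ρ = 32.6/44.95 = 0.7253
Lq = ρ²/(1−ρ) = 0.5260/0.2747 = 1.9144

Final: 1.9144


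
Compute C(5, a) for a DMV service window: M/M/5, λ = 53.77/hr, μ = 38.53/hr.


a = λ/μ = 1.3955; ρ = a/5 = 0.2791
P₀ = 0.247434 (from M/M/c formula)
C(c,a) = [a^c/(c!(1−ρ))]·P₀ = [5.29304/(120·0.7209)]·0.247434
= 0.06119·0.247434 = 0.015140

Final: 0.015140


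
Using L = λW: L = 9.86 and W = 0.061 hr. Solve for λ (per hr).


λ = L/W = 9.86/0.061 = 161.6393 /hr

Final: 161.6393 /hr


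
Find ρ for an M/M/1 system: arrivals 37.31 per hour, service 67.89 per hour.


ρ = λ/μ = 37.31/67.89 = 0.5496

Final: 0.5496


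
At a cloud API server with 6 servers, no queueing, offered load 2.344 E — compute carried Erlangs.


B(6,2.344) = 0.022332 (Erlang-B)
Carried load = a(1 − B) = 2.344·(1 − 0.022332) = 2.344·0.977668 = 2.2917 E

Final: 2.2917 Erlangs


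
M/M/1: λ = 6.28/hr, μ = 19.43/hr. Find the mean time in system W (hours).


W = 1/(μ−λ) = 1/(19.43 − 6.28) = 1/13.15 = 0.07605 hr

Final: 0.07605 hr


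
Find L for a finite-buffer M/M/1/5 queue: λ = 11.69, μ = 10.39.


ρ = 11.69/10.39 = 1.1251
L = ρ[1 − (K+1)ρ^K + Kρ^(K+1)] / [(1−ρ)(1−ρ^(K+1))]
Numerator: 1.1251·(1 − 6·1.802996 + 5·2.028588) = 0.365620
Denominator: (-0.1251)·(-1.028588) = 0.128697
L = 0.365620/0.128697 = 2.8409

Final: 2.8409


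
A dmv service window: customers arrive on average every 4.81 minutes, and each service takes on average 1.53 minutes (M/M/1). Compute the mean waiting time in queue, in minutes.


λ = 60/4.81 = 12.4740 /hr
μ = 60/1.53 = 39.2157 /hr
ρ = λ/μ = 12.4740/39.2157 = 0.3181
Wq = ρ/(μ−λ) = 0.3181/(39.2157−12.4740) = 0.01189 hr
In minutes: 0.01189·60 = 0.7137 min

Final: 0.7137 min


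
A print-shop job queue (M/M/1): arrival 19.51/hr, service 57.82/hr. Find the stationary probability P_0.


ρ = 19.51/57.82 = 0.3374
P_n = (1−ρ)·ρ^n = (1 − 0.3374)·0.3374^0 = 0.6626·1.000000 = 0.662574

Final: 0.662574


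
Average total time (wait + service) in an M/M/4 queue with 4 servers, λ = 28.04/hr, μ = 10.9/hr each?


a = 2.5725; ρ = 0.6431; P₀ = 0.067424
Lq = P₀·a^c·ρ/(c!(1−ρ)²) = 0.62123
Wq = Lq/λ = 0.62123/28.04 = 0.02216 hr
W = Wq + 1/μ = 0.02216 + 0.09174 = 0.11390 hr

Final: 0.11390 hr


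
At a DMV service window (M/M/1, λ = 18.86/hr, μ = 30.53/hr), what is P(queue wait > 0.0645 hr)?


ρ = 18.86/30.53 = 0.6178
P(Wq > t) = ρ·e^{−(μ−λ)t} = 0.6178·e^{−0.7527}
= 0.6178·0.471086 = 0.291015

Final: 0.291015


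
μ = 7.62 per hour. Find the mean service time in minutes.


Mean service time = 1/μ = 1/7.62 hour = 0.13123 hour
In minutes: 0.13123 × 60 = 7.8740 min

Final: 7.8740 min


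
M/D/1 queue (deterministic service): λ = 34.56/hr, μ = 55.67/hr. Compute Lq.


ρ = 34.56/55.67 = 0.6208
M/D/1: Lq = ρ²/(2(1−ρ)) = 0.3854/(2·0.3792) = 0.50817

Final: 0.50817


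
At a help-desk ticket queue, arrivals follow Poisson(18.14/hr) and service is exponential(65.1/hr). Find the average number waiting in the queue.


ρ = 18.14/65.1 = 0.2786
Lq = ρ²/(1−ρ) = 0.07764/0.7214 = 0.1076

Final: 0.1076


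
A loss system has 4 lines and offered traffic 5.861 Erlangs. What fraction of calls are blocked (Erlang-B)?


B(c,a) = (a^c/c!) / Σ_{k=0}^{c} a^k/k!
a^4/4! = 49.167219
Σ terms (k=0..4): 1.00000 + 5.86100 + 17.17566 + 33.55552 + 49.16722 = 106.759395
B = 49.167219/106.759395 = 0.460542

Final: 0.460542


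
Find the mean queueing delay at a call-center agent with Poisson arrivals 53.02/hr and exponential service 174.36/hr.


ρ = 53.02/174.36 = 0.3041
Wq = ρ/(μ−λ) = 0.3041/(174.36 − 53.02) = 0.3041/121.34 = 0.002506 hr

Final: 0.002506 hr


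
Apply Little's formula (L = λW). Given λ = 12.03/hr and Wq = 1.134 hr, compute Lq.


Lq = λWq = 12.03·1.134 = 13.6420

Final: 13.6420


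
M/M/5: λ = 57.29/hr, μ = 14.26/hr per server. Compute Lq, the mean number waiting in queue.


a = λ/μ = 4.0175; ρ = a/5 = 0.8035
P₀ = 0.012636
Lq = P₀·a^c·ρ / (c!·(1−ρ)²) = 0.012636·1046.63796·0.8035/(120·0.03861)
= 2.29361

Final: 2.29361
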